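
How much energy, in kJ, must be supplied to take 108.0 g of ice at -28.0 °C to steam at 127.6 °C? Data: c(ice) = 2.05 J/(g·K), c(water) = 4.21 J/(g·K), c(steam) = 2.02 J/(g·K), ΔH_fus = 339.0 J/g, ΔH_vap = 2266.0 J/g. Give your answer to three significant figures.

q = 339 kJ

q1 (heat ice -28.0→0.0 °C): 108.0 × 2.05 × 28.0 = 6199 J
q2 (melt at 0 °C): 108.0 × 339.0 = 36612 J
q3 (heat water 0.0→100.0 °C): 108.0 × 4.21 × 100.0 = 45468 J
q4 (vaporize at 100 °C): 108.0 × 2266.0 = 244728 J
q5 (heat steam 100.0→127.6 °C): 108.0 × 2.02 × 27.6 = 6021 J
Total: 6199 + 36612 + 45468 + 244728 + 6021 = 339028 J = 339 kJ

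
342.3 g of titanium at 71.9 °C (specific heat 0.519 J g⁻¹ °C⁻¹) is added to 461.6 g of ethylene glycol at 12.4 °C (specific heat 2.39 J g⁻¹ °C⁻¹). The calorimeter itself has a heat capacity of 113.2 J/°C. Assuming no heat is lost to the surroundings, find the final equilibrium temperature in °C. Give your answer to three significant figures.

Heat lost by titanium = heat gained by ethylene glycol + calorimeter.
(342.3)(0.519)(71.9 − T) = [(461.6)(2.39) + 113.2](T − 12.4)
177.6537 (71.9 − T) = 1216.424 (T − 12.4)
12773 − 177.6537 T = 1216.424 T − 15084
27857 = 1394.0777 T
T = 19.98 °C

T_f = 20.0 °C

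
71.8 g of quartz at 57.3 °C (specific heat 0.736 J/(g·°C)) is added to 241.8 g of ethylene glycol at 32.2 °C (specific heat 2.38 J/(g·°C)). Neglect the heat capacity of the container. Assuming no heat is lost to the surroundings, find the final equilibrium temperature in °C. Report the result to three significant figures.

T_f = 34.3 °C

Heat lost by quartz = heat gained by ethylene glycol.
(71.8)(0.736)(57.3 − T) = (241.8)(2.38)(T − 32.2)
52.8448 (57.3 − T) = 575.484 (T − 32.2)
3028.0 − 52.8448 T = 575.484 T − 18531
21559.0 = 628.3288 T
T = 34.31 °C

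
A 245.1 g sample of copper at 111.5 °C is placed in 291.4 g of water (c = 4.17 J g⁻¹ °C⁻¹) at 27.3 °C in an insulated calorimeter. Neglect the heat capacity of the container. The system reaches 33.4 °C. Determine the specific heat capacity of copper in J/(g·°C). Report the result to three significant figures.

c = 0.387 J/(g·°C)

q_gained = (291.4 × 4.17) × (33.4 − 27.3) = 7412 J
q_lost = 245.1 × c × (111.5 − 33.4) = 19142.31 c
Set equal: c = 7412 / 19142.31 = 0.387 J/(g·°C)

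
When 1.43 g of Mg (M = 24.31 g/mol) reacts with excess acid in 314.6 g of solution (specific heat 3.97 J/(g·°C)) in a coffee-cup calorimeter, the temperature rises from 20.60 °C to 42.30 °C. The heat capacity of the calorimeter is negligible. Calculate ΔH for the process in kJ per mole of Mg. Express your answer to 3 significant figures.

|ΔT| = |42.30 − 20.60| = 21.70 °C
|q_surr| = (314.6 × 3.97) × 21.70 = 1248.962 × 21.70 = 27100 J
n(Mg) = 1.43 / 24.31 = 0.05882 mol
Temperature rose, so q_rxn = −|q_surr| = -27.10 kJ
ΔH = q_rxn / n = -460.7 kJ/mol

ΔH = -461 kJ/mol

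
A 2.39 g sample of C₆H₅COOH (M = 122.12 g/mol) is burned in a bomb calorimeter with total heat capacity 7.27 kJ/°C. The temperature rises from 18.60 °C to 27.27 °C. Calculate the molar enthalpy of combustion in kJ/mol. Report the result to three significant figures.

ΔH = -3220 kJ/mol

ΔT = 27.27 − 18.60 = 8.67 °C
q_cal = C_cal × ΔT = 7.27 × 8.67 = 63.0309 kJ
n = 2.39 / 122.12 = 0.01957 mol
q_rxn = −q_cal = -63.0309 kJ
ΔH = -63.0309 / 0.01957 = -3221 kJ/mol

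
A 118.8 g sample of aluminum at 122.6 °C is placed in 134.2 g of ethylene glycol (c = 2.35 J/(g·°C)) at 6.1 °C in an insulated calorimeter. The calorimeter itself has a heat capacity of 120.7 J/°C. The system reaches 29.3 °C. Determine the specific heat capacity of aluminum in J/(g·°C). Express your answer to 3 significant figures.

q_gained = (134.2 × 2.35 + 120.7) × (29.3 − 6.1) = 10120 J
q_lost = 118.8 × c × (122.6 − 29.3) = 11084.04 c
Set equal: c = 10120 / 11084.04 = 0.913 J/(g·°C)

c = 0.913 J/(g·°C)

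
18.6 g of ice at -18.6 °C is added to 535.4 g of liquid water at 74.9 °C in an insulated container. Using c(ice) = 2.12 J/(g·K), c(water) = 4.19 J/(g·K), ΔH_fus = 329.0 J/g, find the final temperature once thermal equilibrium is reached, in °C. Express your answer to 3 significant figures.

T_f = 69.4 °C

Heat to bring ice to 0 °C and melt it: q₁ = 18.6×2.12×18.6 + 18.6×329.0 = 6852.8 J
Heat the water can supply cooling to 0 °C: 535.4×4.19×74.9 = 168025 J > q₁, so all ice melts.
Energy balance: 535.4×4.19×(74.9 − T) = 6852.8 + 18.6×4.19×(T − 0)
2243.326(74.9 − T) = 6852.8 + 77.934 T
168025 − 6852.8 = 2321.260 T
T = 161172.2 / 2321.260 = 69.43 °C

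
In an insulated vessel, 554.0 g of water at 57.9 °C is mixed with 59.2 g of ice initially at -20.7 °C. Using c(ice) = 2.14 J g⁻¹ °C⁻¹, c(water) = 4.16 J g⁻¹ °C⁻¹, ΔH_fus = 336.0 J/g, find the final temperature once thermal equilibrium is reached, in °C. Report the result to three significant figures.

T_f = 43.5 °C

Heat to bring ice to 0 °C and melt it: q₁ = 59.2×2.14×20.7 + 59.2×336.0 = 22514 J
Heat the water can supply cooling to 0 °C: 554.0×4.16×57.9 = 133439 J > q₁, so all ice melts.
Energy balance: 554.0×4.16×(57.9 − T) = 22514 + 59.2×4.16×(T − 0)
2304.64(57.9 − T) = 22514 + 246.272 T
133439 − 22514 = 2550.912 T
T = 110925 / 2550.912 = 43.48 °C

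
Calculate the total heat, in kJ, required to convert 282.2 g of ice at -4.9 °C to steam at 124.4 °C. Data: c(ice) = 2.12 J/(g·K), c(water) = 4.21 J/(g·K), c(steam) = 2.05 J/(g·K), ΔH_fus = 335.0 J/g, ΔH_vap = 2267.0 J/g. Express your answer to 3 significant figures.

q = 870 kJ

q1 (heat ice -4.9→0.0 °C): 282.2 × 2.12 × 4.9 = 2931 J
q2 (melt at 0 °C): 282.2 × 335.0 = 94537 J
q3 (heat water 0.0→100.0 °C): 282.2 × 4.21 × 100.0 = 118806 J
q4 (vaporize at 100 °C): 282.2 × 2267.0 = 639747 J
q5 (heat steam 100.0→124.4 °C): 282.2 × 2.05 × 24.4 = 14116 J
Total: 2931 + 94537 + 118806 + 639747 + 14116 = 870137 J = 870 kJ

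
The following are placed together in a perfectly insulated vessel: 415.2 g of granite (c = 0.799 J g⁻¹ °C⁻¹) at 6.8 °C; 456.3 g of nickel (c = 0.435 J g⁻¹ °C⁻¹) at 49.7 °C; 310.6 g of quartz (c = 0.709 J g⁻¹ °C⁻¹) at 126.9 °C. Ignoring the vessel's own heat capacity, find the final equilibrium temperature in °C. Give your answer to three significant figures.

T_f = 53.4 °C

Σ mᵢcᵢ(T − Tᵢ) = 0  ⇒  T = Σ mᵢcᵢTᵢ / Σ mᵢcᵢ
Σ mᵢcᵢ = 415.2×0.799 + 456.3×0.435 + 310.6×0.709 = 750.4507
Σ mᵢcᵢTᵢ = 331.7448×6.8 + 198.4905×49.7 + 220.2154×126.9 = 40066
T = 40066 / 750.4507 = 53.39 °C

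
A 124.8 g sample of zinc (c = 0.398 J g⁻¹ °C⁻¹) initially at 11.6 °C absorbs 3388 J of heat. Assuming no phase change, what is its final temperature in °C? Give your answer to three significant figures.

T_f = 79.8 °C

ΔT = q / (m c) = 3388 / (124.8 × 0.398) = 68.21 °C
T_f = 11.6 + 68.21 = 79.81 °C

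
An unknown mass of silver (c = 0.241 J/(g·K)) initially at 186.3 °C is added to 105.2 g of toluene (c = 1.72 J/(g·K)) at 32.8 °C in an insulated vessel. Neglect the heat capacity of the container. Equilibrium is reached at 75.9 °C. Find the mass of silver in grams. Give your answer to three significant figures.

q_gained = (105.2 × 1.72) × (75.9 − 32.8) = 7799 J
q_lost = m × 0.241 × (186.3 − 75.9) = 26.6064 m
m = 7799 / 26.6064 = 293 g

m = 293 g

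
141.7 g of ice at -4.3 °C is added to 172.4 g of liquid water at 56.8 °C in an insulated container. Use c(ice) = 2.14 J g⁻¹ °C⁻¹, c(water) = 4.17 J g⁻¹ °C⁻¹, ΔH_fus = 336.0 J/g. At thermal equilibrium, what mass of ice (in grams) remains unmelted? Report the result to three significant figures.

Heat to warm all ice to 0 °C: 141.7×2.14×4.3 = 1303.9 J
Heat released by water cooling to 0 °C: 172.4×4.17×56.8 = 40834 J
40834 J < 1303.9 + 141.7×336.0 = 48915.1 J, so not all ice melts; final T = 0 °C.
Heat left for melting: 40834 − 1303.9 = 39530.1 J
Mass melted = 39530.1 / 336.0 = 117.6 g
Ice remaining = 141.7 − 117.6 = 24.1 g

m_ice remaining = 24.1 g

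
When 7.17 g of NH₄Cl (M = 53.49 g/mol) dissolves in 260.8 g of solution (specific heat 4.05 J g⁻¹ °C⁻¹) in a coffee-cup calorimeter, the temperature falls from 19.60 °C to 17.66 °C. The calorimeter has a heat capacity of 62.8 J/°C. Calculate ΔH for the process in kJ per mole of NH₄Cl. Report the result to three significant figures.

ΔH = 16.2 kJ/mol

|ΔT| = |17.66 − 19.60| = 1.94 °C
|q_surr| = (260.8 × 4.05 + 62.8) × 1.94 = 1119.04 × 1.94 = 2171 J
n(NH₄Cl) = 7.17 / 53.49 = 0.1340 mol
Temperature fell, so q_rxn = +|q_surr| = 2.171 kJ
ΔH = q_rxn / n = 16.20 kJ/mol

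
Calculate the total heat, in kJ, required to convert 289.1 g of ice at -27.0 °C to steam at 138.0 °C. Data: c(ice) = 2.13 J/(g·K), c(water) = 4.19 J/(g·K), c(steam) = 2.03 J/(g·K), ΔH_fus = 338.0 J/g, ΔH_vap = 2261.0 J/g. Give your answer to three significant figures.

q1 (heat ice -27.0→0.0 °C): 289.1 × 2.13 × 27.0 = 16626 J
q2 (melt at 0 °C): 289.1 × 338.0 = 97716 J
q3 (heat water 0.0→100.0 °C): 289.1 × 4.19 × 100.0 = 121133 J
q4 (vaporize at 100 °C): 289.1 × 2261.0 = 653655 J
q5 (heat steam 100.0→138.0 °C): 289.1 × 2.03 × 38.0 = 22301 J
Total: 16626 + 97716 + 121133 + 653655 + 22301 = 911431 J = 911 kJ

q = 911 kJ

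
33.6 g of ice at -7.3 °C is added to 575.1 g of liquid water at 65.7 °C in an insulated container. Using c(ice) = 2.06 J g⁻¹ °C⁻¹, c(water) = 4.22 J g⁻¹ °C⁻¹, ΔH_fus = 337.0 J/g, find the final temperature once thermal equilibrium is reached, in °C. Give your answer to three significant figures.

T_f = 57.5 °C

Heat to bring ice to 0 °C and melt it: q₁ = 33.6×2.06×7.3 + 33.6×337.0 = 11828 J
Heat the water can supply cooling to 0 °C: 575.1×4.22×65.7 = 159449 J > q₁, so all ice melts.
Energy balance: 575.1×4.22×(65.7 − T) = 11828 + 33.6×4.22×(T − 0)
2426.922(65.7 − T) = 11828 + 141.792 T
159449 − 11828 = 2568.714 T
T = 147621 / 2568.714 = 57.47 °C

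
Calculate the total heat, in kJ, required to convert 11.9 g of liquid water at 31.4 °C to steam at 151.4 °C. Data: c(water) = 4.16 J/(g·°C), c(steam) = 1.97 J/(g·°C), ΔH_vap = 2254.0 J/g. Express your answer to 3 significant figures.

q1 (heat water 31.4→100.0 °C): 11.9 × 4.16 × 68.6 = 3396 J
q2 (vaporize at 100 °C): 11.9 × 2254.0 = 26823 J
q3 (heat steam 100.0→151.4 °C): 11.9 × 1.97 × 51.4 = 1205 J
Total: 3396 + 26823 + 1205 = 31424 J = 31.4 kJ

q = 31.4 kJ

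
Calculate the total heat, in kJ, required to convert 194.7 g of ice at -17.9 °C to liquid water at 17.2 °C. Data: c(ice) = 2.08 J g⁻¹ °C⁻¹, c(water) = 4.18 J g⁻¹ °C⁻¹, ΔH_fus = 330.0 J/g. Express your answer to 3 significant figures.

q1 (heat ice -17.9→0.0 °C): 194.7 × 2.08 × 17.9 = 7249 J
q2 (melt at 0 °C): 194.7 × 330.0 = 64251 J
q3 (heat water 0.0→17.2 °C): 194.7 × 4.18 × 17.2 = 13998 J
Total: 7249 + 64251 + 13998 = 85498 J = 85.5 kJ

q = 85.5 kJ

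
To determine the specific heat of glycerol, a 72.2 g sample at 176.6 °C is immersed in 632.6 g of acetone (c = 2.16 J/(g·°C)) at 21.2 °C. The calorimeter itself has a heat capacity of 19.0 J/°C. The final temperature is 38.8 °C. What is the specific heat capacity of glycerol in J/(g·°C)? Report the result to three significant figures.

q_gained = (632.6 × 2.16 + 19.0) × (38.8 − 21.2) = 24380 J
q_lost = 72.2 × c × (176.6 − 38.8) = 9949.16 c
Set equal: c = 24380 / 9949.16 = 2.45 J/(g·°C)

c = 2.45 J/(g·°C)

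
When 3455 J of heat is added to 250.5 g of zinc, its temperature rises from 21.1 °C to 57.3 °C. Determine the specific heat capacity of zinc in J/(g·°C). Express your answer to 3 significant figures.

c = 0.381 J/(g·°C)

c = q / (m ΔT) = 3455 / (250.5 × 36.2)
c = 3455 / 9068.1 = 0.381 J/(g·°C)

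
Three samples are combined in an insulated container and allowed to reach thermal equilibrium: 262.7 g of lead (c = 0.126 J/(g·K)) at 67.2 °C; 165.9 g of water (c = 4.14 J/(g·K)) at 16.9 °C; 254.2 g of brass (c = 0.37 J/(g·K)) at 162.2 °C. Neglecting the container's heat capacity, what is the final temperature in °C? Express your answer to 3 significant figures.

Σ mᵢcᵢ(T − Tᵢ) = 0  ⇒  T = Σ mᵢcᵢTᵢ / Σ mᵢcᵢ
Σ mᵢcᵢ = 262.7×0.126 + 165.9×4.14 + 254.2×0.37 = 813.9802
Σ mᵢcᵢTᵢ = 33.1002×67.2 + 686.826×16.9 + 94.054×162.2 = 29087
T = 29087 / 813.9802 = 35.73 °C

T_f = 35.7 °C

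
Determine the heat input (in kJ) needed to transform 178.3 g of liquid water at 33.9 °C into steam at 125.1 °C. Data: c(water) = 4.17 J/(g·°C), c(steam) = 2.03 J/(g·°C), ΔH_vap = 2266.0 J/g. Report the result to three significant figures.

q1 (heat water 33.9→100.0 °C): 178.3 × 4.17 × 66.1 = 49146 J
q2 (vaporize at 100 °C): 178.3 × 2266.0 = 404028 J
q3 (heat steam 100.0→125.1 °C): 178.3 × 2.03 × 25.1 = 9085 J
Total: 49146 + 404028 + 9085 = 462259 J = 462 kJ

q = 462 kJ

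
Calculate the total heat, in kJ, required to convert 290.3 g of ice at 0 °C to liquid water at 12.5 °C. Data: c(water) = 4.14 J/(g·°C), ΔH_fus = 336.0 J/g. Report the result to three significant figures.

q = 113 kJ

q1 (melt at 0 °C): 290.3 × 336.0 = 97541 J
q2 (heat water 0.0→12.5 °C): 290.3 × 4.14 × 12.5 = 15023 J
Total: 97541 + 15023 = 112564 J = 113 kJ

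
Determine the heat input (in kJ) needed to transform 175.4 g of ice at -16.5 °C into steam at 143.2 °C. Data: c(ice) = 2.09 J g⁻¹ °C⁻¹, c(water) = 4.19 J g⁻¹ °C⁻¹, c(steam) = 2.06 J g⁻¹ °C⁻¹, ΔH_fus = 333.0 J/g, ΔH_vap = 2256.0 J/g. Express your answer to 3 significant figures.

q1 (heat ice -16.5→0.0 °C): 175.4 × 2.09 × 16.5 = 6049 J
q2 (melt at 0 °C): 175.4 × 333.0 = 58408 J
q3 (heat water 0.0→100.0 °C): 175.4 × 4.19 × 100.0 = 73493 J
q4 (vaporize at 100 °C): 175.4 × 2256.0 = 395702 J
q5 (heat steam 100.0→143.2 °C): 175.4 × 2.06 × 43.2 = 15609 J
Total: 6049 + 58408 + 73493 + 395702 + 15609 = 549261 J = 549 kJ

q = 549 kJ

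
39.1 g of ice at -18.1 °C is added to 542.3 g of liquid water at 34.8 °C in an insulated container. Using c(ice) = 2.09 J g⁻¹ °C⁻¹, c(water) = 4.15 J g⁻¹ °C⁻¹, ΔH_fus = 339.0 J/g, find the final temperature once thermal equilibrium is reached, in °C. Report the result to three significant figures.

Heat to bring ice to 0 °C and melt it: q₁ = 39.1×2.09×18.1 + 39.1×339.0 = 14734 J
Heat the water can supply cooling to 0 °C: 542.3×4.15×34.8 = 78319.0 J > q₁, so all ice melts.
Energy balance: 542.3×4.15×(34.8 − T) = 14734 + 39.1×4.15×(T − 0)
2250.545(34.8 − T) = 14734 + 162.265 T
78319.0 − 14734 = 2412.810 T
T = 63585.0 / 2412.810 = 26.35 °C

T_f = 26.4 °C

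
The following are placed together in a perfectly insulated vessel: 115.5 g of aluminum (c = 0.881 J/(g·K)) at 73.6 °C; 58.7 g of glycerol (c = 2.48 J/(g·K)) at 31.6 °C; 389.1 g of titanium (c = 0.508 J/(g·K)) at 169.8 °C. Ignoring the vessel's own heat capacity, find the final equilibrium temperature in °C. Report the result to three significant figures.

Σ mᵢcᵢ(T − Tᵢ) = 0  ⇒  T = Σ mᵢcᵢTᵢ / Σ mᵢcᵢ
Σ mᵢcᵢ = 115.5×0.881 + 58.7×2.48 + 389.1×0.508 = 444.9943
Σ mᵢcᵢTᵢ = 101.7555×73.6 + 145.576×31.6 + 197.6628×169.8 = 45653
T = 45653 / 444.9943 = 102.6 °C

T_f = 103 °C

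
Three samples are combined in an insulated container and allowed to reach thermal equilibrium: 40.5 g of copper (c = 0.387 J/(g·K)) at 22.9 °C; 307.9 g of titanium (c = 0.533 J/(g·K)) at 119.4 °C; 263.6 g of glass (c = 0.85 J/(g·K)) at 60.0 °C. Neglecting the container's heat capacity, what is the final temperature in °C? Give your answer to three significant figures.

Σ mᵢcᵢ(T − Tᵢ) = 0  ⇒  T = Σ mᵢcᵢTᵢ / Σ mᵢcᵢ
Σ mᵢcᵢ = 40.5×0.387 + 307.9×0.533 + 263.6×0.85 = 403.8442
Σ mᵢcᵢTᵢ = 15.6735×22.9 + 164.1107×119.4 + 224.06×60.0 = 33397
T = 33397 / 403.8442 = 82.70 °C

T_f = 82.7 °C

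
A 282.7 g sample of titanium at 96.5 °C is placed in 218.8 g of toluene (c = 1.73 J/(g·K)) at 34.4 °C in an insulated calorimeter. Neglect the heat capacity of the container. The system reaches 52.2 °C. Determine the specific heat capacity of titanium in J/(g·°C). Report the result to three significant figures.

c = 0.538 J/(g·°C)

q_gained = (218.8 × 1.73) × (52.2 − 34.4) = 6738 J
q_lost = 282.7 × c × (96.5 − 52.2) = 12523.61 c
Set equal: c = 6738 / 12523.61 = 0.538 J/(g·°C)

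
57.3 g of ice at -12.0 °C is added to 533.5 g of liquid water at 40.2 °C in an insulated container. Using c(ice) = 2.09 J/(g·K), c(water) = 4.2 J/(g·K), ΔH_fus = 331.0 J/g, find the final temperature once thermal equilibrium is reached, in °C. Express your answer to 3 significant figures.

Heat to bring ice to 0 °C and melt it: q₁ = 57.3×2.09×12.0 + 57.3×331.0 = 20403 J
Heat the water can supply cooling to 0 °C: 533.5×4.2×40.2 = 90076.1 J > q₁, so all ice melts.
Energy balance: 533.5×4.2×(40.2 − T) = 20403 + 57.3×4.2×(T − 0)
2240.7(40.2 − T) = 20403 + 240.66 T
90076.1 − 20403 = 2481.36 T
T = 69673.1 / 2481.36 = 28.08 °C

T_f = 28.1 °C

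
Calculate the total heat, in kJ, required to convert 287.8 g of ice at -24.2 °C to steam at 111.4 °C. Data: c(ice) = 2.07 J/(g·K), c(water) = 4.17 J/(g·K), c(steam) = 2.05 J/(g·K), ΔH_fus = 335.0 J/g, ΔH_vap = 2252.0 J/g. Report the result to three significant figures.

q1 (heat ice -24.2→0.0 °C): 287.8 × 2.07 × 24.2 = 14417 J
q2 (melt at 0 °C): 287.8 × 335.0 = 96413 J
q3 (heat water 0.0→100.0 °C): 287.8 × 4.17 × 100.0 = 120013 J
q4 (vaporize at 100 °C): 287.8 × 2252.0 = 648126 J
q5 (heat steam 100.0→111.4 °C): 287.8 × 2.05 × 11.4 = 6726 J
Total: 14417 + 96413 + 120013 + 648126 + 6726 = 885695 J = 886 kJ

q = 886 kJ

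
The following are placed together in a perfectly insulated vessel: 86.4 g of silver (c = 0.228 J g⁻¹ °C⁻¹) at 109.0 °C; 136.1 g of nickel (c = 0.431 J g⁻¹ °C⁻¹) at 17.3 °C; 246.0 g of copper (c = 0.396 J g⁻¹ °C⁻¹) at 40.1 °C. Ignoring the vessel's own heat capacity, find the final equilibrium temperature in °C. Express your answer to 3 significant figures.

T_f = 40.2 °C

Σ mᵢcᵢ(T − Tᵢ) = 0  ⇒  T = Σ mᵢcᵢTᵢ / Σ mᵢcᵢ
Σ mᵢcᵢ = 86.4×0.228 + 136.1×0.431 + 246.0×0.396 = 175.7743
Σ mᵢcᵢTᵢ = 19.6992×109.0 + 58.6591×17.3 + 97.416×40.1 = 7068.4
T = 7068.4 / 175.7743 = 40.21 °C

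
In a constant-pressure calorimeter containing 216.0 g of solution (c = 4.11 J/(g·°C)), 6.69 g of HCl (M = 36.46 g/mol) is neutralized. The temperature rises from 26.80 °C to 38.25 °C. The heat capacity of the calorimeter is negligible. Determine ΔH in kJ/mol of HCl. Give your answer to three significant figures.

ΔH = -55.4 kJ/mol

|ΔT| = |38.25 − 26.80| = 11.45 °C
|q_surr| = (216.0 × 4.11) × 11.45 = 887.76 × 11.45 = 10160 J
n(HCl) = 6.69 / 36.46 = 0.1835 mol
Temperature rose, so q_rxn = −|q_surr| = -10.16 kJ
ΔH = q_rxn / n = -55.37 kJ/mol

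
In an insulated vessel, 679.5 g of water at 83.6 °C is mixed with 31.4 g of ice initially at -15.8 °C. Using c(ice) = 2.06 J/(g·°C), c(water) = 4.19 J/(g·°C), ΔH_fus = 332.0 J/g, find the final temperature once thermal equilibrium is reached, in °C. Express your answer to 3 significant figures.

Heat to bring ice to 0 °C and melt it: q₁ = 31.4×2.06×15.8 + 31.4×332.0 = 11447 J
Heat the water can supply cooling to 0 °C: 679.5×4.19×83.6 = 238018 J > q₁, so all ice melts.
Energy balance: 679.5×4.19×(83.6 − T) = 11447 + 31.4×4.19×(T − 0)
2847.105(83.6 − T) = 11447 + 131.566 T
238018 − 11447 = 2978.671 T
T = 226571 / 2978.671 = 76.06 °C

T_f = 76.1 °C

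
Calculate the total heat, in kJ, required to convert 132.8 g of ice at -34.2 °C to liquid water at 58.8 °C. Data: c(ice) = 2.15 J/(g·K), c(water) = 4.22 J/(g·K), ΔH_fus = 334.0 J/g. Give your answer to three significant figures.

q = 87.1 kJ

q1 (heat ice -34.2→0.0 °C): 132.8 × 2.15 × 34.2 = 9765 J
q2 (melt at 0 °C): 132.8 × 334.0 = 44355 J
q3 (heat water 0.0→58.8 °C): 132.8 × 4.22 × 58.8 = 32952 J
Total: 9765 + 44355 + 32952 = 87072 J = 87.1 kJ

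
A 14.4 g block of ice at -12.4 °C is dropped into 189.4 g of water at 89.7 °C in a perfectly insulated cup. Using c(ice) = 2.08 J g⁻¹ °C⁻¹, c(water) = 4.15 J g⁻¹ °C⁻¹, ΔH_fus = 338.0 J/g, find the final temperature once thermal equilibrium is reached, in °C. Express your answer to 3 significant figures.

T_f = 77.2 °C

Heat to bring ice to 0 °C and melt it: q₁ = 14.4×2.08×12.4 + 14.4×338.0 = 5238.6 J
Heat the water can supply cooling to 0 °C: 189.4×4.15×89.7 = 70505.1 J > q₁, so all ice melts.
Energy balance: 189.4×4.15×(89.7 − T) = 5238.6 + 14.4×4.15×(T − 0)
786.01(89.7 − T) = 5238.6 + 59.76 T
70505.1 − 5238.6 = 845.77 T
T = 65266.5 / 845.77 = 77.17 °C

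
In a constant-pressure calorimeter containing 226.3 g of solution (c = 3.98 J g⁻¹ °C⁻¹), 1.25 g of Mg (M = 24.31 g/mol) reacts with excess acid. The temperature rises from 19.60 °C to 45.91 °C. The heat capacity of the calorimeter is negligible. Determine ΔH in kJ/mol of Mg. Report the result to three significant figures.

|ΔT| = |45.91 − 19.60| = 26.31 °C
|q_surr| = (226.3 × 3.98) × 26.31 = 900.674 × 26.31 = 23700 J
n(Mg) = 1.25 / 24.31 = 0.05142 mol
Temperature rose, so q_rxn = −|q_surr| = -23.70 kJ
ΔH = q_rxn / n = -460.9 kJ/mol

ΔH = -461 kJ/mol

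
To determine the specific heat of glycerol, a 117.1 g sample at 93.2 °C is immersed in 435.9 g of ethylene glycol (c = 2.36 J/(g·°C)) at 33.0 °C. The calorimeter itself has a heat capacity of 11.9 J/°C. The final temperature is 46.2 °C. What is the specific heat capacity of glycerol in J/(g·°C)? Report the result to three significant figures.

c = 2.50 J/(g·°C)

q_gained = (435.9 × 2.36 + 11.9) × (46.2 − 33.0) = 13740 J
q_lost = 117.1 × c × (93.2 − 46.2) = 5503.7 c
Set equal: c = 13740 / 5503.7 = 2.50 J/(g·°C)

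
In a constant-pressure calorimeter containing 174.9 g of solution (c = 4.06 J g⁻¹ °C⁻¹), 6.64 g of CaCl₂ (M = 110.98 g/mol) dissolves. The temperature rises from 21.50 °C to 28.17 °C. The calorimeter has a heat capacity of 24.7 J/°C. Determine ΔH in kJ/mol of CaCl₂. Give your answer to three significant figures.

|ΔT| = |28.17 − 21.50| = 6.67 °C
|q_surr| = (174.9 × 4.06 + 24.7) × 6.67 = 734.794 × 6.67 = 4901 J
n(CaCl₂) = 6.64 / 110.98 = 0.05983 mol
Temperature rose, so q_rxn = −|q_surr| = -4.901 kJ
ΔH = q_rxn / n = -81.92 kJ/mol

ΔH = -81.9 kJ/mol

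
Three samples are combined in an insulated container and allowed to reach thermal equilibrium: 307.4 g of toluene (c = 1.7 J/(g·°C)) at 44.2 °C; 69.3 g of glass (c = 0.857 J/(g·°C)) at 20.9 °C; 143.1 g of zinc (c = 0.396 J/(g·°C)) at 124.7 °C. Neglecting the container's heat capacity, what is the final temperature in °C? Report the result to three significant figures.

T_f = 49.2 °C

Σ mᵢcᵢ(T − Tᵢ) = 0  ⇒  T = Σ mᵢcᵢTᵢ / Σ mᵢcᵢ
Σ mᵢcᵢ = 307.4×1.7 + 69.3×0.857 + 143.1×0.396 = 638.6377
Σ mᵢcᵢTᵢ = 522.58×44.2 + 59.3901×20.9 + 56.6676×124.7 = 31406
T = 31406 / 638.6377 = 49.18 °C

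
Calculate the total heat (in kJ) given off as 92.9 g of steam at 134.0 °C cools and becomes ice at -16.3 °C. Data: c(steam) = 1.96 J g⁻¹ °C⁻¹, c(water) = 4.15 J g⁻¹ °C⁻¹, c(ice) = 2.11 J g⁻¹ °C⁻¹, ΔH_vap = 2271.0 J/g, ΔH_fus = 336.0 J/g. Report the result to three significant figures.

q = 290 kJ

q1 (cool steam 134.0→100 °C): 92.9 × 1.96 × 34.0 = 6191 J
q2 (condense at 100 °C): 92.9 × 2271.0 = 210976 J
q3 (cool water 100→0 °C): 92.9 × 4.15 × 100.0 = 38554 J
q4 (freeze at 0 °C): 92.9 × 336.0 = 31214 J
q5 (cool ice 0→-16.3 °C): 92.9 × 2.11 × 16.3 = 3195 J
Total: 6191 + 210976 + 38554 + 31214 + 3195 = 290130 J = 290 kJ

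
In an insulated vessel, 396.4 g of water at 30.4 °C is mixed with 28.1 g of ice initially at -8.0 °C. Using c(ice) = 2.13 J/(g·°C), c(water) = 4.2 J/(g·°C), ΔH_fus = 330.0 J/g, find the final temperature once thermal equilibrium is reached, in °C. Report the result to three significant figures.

Heat to bring ice to 0 °C and melt it: q₁ = 28.1×2.13×8.0 + 28.1×330.0 = 9751.8 J
Heat the water can supply cooling to 0 °C: 396.4×4.2×30.4 = 50612.4 J > q₁, so all ice melts.
Energy balance: 396.4×4.2×(30.4 − T) = 9751.8 + 28.1×4.2×(T − 0)
1664.88(30.4 − T) = 9751.8 + 118.02 T
50612.4 − 9751.8 = 1782.90 T
T = 40860.6 / 1782.90 = 22.92 °C

T_f = 22.9 °C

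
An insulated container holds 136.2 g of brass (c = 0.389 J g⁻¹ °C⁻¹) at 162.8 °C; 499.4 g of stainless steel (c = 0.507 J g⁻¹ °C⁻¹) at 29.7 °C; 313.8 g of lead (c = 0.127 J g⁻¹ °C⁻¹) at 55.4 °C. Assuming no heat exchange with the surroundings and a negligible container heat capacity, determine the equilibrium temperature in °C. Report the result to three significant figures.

T_f = 53.0 °C

Σ mᵢcᵢ(T − Tᵢ) = 0  ⇒  T = Σ mᵢcᵢTᵢ / Σ mᵢcᵢ
Σ mᵢcᵢ = 136.2×0.389 + 499.4×0.507 + 313.8×0.127 = 346.0302
Σ mᵢcᵢTᵢ = 52.9818×162.8 + 253.1958×29.7 + 39.8526×55.4 = 18353
T = 18353 / 346.0302 = 53.04 °C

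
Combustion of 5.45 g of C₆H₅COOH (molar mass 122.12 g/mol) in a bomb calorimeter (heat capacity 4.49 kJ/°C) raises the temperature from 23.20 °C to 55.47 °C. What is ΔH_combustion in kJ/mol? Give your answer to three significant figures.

ΔT = 55.47 − 23.20 = 32.27 °C
q_cal = C_cal × ΔT = 4.49 × 32.27 = 144.8923 kJ
n = 5.45 / 122.12 = 0.04463 mol
q_rxn = −q_cal = -144.8923 kJ
ΔH = -144.8923 / 0.04463 = -3247 kJ/mol

ΔH = -3250 kJ/mol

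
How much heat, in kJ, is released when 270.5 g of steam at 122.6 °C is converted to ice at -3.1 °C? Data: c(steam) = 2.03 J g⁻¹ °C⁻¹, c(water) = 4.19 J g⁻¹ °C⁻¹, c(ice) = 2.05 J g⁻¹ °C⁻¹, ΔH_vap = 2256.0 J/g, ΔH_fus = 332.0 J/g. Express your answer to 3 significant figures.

q1 (cool steam 122.6→100 °C): 270.5 × 2.03 × 22.6 = 12410 J
q2 (condense at 100 °C): 270.5 × 2256.0 = 610248 J
q3 (cool water 100→0 °C): 270.5 × 4.19 × 100.0 = 113340 J
q4 (freeze at 0 °C): 270.5 × 332.0 = 89806 J
q5 (cool ice 0→-3.1 °C): 270.5 × 2.05 × 3.1 = 1719 J
Total: 12410 + 610248 + 113340 + 89806 + 1719 = 827523 J = 828 kJ

q = 828 kJ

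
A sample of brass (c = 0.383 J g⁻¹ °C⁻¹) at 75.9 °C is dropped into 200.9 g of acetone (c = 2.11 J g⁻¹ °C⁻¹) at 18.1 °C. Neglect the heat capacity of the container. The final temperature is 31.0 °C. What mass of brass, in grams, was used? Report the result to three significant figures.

m = 318 g

q_gained = (200.9 × 2.11) × (31.0 − 18.1) = 5468 J
q_lost = m × 0.383 × (75.9 − 31.0) = 17.1967 m
m = 5468 / 17.1967 = 318 g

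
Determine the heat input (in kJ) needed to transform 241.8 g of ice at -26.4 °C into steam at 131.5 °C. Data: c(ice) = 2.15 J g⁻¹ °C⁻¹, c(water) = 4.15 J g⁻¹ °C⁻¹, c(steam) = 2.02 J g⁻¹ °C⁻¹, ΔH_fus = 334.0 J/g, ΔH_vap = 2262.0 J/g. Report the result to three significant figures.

q = 757 kJ

q1 (heat ice -26.4→0.0 °C): 241.8 × 2.15 × 26.4 = 13725 J
q2 (melt at 0 °C): 241.8 × 334.0 = 80761 J
q3 (heat water 0.0→100.0 °C): 241.8 × 4.15 × 100.0 = 100347 J
q4 (vaporize at 100 °C): 241.8 × 2262.0 = 546952 J
q5 (heat steam 100.0→131.5 °C): 241.8 × 2.02 × 31.5 = 15386 J
Total: 13725 + 80761 + 100347 + 546952 + 15386 = 757171 J = 757 kJ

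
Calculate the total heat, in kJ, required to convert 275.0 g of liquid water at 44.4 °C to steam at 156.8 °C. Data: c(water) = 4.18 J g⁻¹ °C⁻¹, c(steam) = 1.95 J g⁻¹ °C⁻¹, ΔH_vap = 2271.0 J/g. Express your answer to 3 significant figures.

q = 719 kJ

q1 (heat water 44.4→100.0 °C): 275.0 × 4.18 × 55.6 = 63912 J
q2 (vaporize at 100 °C): 275.0 × 2271.0 = 624525 J
q3 (heat steam 100.0→156.8 °C): 275.0 × 1.95 × 56.8 = 30459 J
Total: 63912 + 624525 + 30459 = 718896 J = 719 kJ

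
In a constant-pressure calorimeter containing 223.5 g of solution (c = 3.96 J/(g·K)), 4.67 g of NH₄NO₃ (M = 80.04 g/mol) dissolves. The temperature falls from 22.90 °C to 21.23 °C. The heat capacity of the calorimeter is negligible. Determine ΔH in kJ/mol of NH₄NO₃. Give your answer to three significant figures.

ΔH = 25.3 kJ/mol

|ΔT| = |21.23 − 22.90| = 1.67 °C
|q_surr| = (223.5 × 3.96) × 1.67 = 885.06 × 1.67 = 1478 J
n(NH₄NO₃) = 4.67 / 80.04 = 0.05835 mol
Temperature fell, so q_rxn = +|q_surr| = 1.478 kJ
ΔH = q_rxn / n = 25.33 kJ/mol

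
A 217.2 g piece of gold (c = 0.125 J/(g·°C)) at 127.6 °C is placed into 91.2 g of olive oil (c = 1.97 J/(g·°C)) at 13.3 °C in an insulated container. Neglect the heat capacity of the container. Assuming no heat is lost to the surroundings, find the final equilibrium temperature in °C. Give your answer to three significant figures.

T_f = 28.3 °C

Heat lost by gold = heat gained by olive oil.
(217.2)(0.125)(127.6 − T) = (91.2)(1.97)(T − 13.3)
27.15 (127.6 − T) = 179.664 (T − 13.3)
3464.3 − 27.15 T = 179.664 T − 2389.5
5853.8 = 206.814 T
T = 28.30 °C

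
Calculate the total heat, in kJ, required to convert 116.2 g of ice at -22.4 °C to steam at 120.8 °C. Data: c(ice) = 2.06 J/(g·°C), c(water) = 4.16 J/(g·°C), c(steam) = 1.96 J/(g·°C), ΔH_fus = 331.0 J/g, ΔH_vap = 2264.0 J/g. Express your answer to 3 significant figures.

q = 360 kJ

q1 (heat ice -22.4→0.0 °C): 116.2 × 2.06 × 22.4 = 5362 J
q2 (melt at 0 °C): 116.2 × 331.0 = 38462 J
q3 (heat water 0.0→100.0 °C): 116.2 × 4.16 × 100.0 = 48339 J
q4 (vaporize at 100 °C): 116.2 × 2264.0 = 263077 J
q5 (heat steam 100.0→120.8 °C): 116.2 × 1.96 × 20.8 = 4737 J
Total: 5362 + 38462 + 48339 + 263077 + 4737 = 359977 J = 360 kJ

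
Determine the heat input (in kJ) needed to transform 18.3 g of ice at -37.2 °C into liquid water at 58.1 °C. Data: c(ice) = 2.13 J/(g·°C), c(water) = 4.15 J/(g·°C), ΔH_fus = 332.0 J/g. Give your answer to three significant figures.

q1 (heat ice -37.2→0.0 °C): 18.3 × 2.13 × 37.2 = 1450 J
q2 (melt at 0 °C): 18.3 × 332.0 = 6076 J
q3 (heat water 0.0→58.1 °C): 18.3 × 4.15 × 58.1 = 4412 J
Total: 1450 + 6076 + 4412 = 11938 J = 11.9 kJ

q = 11.9 kJ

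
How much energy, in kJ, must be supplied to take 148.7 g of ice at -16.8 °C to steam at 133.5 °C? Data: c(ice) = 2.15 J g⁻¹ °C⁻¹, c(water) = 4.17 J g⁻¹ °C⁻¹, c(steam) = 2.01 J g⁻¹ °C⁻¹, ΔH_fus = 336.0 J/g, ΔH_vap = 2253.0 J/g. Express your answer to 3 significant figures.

q = 462 kJ

q1 (heat ice -16.8→0.0 °C): 148.7 × 2.15 × 16.8 = 5371 J
q2 (melt at 0 °C): 148.7 × 336.0 = 49963 J
q3 (heat water 0.0→100.0 °C): 148.7 × 4.17 × 100.0 = 62008 J
q4 (vaporize at 100 °C): 148.7 × 2253.0 = 335021 J
q5 (heat steam 100.0→133.5 °C): 148.7 × 2.01 × 33.5 = 10013 J
Total: 5371 + 49963 + 62008 + 335021 + 10013 = 462376 J = 462 kJ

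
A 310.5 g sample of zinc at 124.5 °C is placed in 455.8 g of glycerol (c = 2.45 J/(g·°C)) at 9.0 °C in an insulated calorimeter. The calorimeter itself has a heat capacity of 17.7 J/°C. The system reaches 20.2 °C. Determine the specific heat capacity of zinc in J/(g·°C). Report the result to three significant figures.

q_gained = (455.8 × 2.45 + 17.7) × (20.2 − 9.0) = 12710 J
q_lost = 310.5 × c × (124.5 − 20.2) = 32385.15 c
Set equal: c = 12710 / 32385.15 = 0.392 J/(g·°C)

c = 0.392 J/(g·°C)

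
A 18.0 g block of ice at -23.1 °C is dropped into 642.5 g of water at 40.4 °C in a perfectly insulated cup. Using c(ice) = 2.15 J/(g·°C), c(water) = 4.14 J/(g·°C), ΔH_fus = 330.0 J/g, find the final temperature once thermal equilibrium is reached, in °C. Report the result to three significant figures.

Heat to bring ice to 0 °C and melt it: q₁ = 18.0×2.15×23.1 + 18.0×330.0 = 6834.0 J
Heat the water can supply cooling to 0 °C: 642.5×4.14×40.4 = 107462 J > q₁, so all ice melts.
Energy balance: 642.5×4.14×(40.4 − T) = 6834.0 + 18.0×4.14×(T − 0)
2659.95(40.4 − T) = 6834.0 + 74.52 T
107462 − 6834.0 = 2734.47 T
T = 100628.0 / 2734.47 = 36.80 °C

T_f = 36.8 °C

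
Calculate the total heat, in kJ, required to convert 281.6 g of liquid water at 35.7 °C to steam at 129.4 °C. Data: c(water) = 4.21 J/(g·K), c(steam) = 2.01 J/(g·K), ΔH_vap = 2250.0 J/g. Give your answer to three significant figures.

q1 (heat water 35.7→100.0 °C): 281.6 × 4.21 × 64.3 = 76230 J
q2 (vaporize at 100 °C): 281.6 × 2250.0 = 633600 J
q3 (heat steam 100.0→129.4 °C): 281.6 × 2.01 × 29.4 = 16641 J
Total: 76230 + 633600 + 16641 = 726471 J = 726 kJ

q = 726 kJ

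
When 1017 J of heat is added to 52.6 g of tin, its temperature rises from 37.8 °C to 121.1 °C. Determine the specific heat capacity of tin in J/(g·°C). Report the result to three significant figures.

c = 0.232 J/(g·°C)

c = q / (m ΔT) = 1017 / (52.6 × 83.3)
c = 1017 / 4381.58 = 0.232 J/(g·°C)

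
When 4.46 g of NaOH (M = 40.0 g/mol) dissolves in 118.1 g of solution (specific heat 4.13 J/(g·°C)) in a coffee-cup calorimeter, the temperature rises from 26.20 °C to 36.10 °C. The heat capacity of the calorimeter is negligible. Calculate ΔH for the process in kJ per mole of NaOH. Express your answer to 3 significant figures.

|ΔT| = |36.10 − 26.20| = 9.90 °C
|q_surr| = (118.1 × 4.13) × 9.90 = 487.753 × 9.90 = 4829 J
n(NaOH) = 4.46 / 40.0 = 0.1115 mol
Temperature rose, so q_rxn = −|q_surr| = -4.829 kJ
ΔH = q_rxn / n = -43.31 kJ/mol

ΔH = -43.3 kJ/mol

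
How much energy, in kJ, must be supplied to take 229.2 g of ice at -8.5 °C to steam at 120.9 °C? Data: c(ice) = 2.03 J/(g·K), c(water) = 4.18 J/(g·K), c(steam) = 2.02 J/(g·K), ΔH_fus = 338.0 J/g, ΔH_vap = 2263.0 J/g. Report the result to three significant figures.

q = 706 kJ

q1 (heat ice -8.5→0.0 °C): 229.2 × 2.03 × 8.5 = 3955 J
q2 (melt at 0 °C): 229.2 × 338.0 = 77470 J
q3 (heat water 0.0→100.0 °C): 229.2 × 4.18 × 100.0 = 95806 J
q4 (vaporize at 100 °C): 229.2 × 2263.0 = 518680 J
q5 (heat steam 100.0→120.9 °C): 229.2 × 2.02 × 20.9 = 9676 J
Total: 3955 + 77470 + 95806 + 518680 + 9676 = 705587 J = 706 kJ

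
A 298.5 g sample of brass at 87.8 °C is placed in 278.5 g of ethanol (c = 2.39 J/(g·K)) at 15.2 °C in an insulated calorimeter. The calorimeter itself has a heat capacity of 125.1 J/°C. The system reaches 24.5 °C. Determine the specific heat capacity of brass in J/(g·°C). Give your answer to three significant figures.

c = 0.389 J/(g·°C)

q_gained = (278.5 × 2.39 + 125.1) × (24.5 − 15.2) = 7354 J
q_lost = 298.5 × c × (87.8 − 24.5) = 18895.05 c
Set equal: c = 7354 / 18895.05 = 0.389 J/(g·°C)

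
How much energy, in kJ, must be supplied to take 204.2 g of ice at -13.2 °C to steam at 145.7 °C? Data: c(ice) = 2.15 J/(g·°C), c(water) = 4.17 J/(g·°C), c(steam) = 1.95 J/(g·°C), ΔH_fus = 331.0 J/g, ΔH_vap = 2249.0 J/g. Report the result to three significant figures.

q = 636 kJ

q1 (heat ice -13.2→0.0 °C): 204.2 × 2.15 × 13.2 = 5795 J
q2 (melt at 0 °C): 204.2 × 331.0 = 67590 J
q3 (heat water 0.0→100.0 °C): 204.2 × 4.17 × 100.0 = 85151 J
q4 (vaporize at 100 °C): 204.2 × 2249.0 = 459246 J
q5 (heat steam 100.0→145.7 °C): 204.2 × 1.95 × 45.7 = 18197 J
Total: 5795 + 67590 + 85151 + 459246 + 18197 = 635979 J = 636 kJ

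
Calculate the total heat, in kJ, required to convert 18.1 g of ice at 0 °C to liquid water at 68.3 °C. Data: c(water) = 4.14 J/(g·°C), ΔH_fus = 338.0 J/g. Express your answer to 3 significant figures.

q1 (melt at 0 °C): 18.1 × 338.0 = 6118 J
q2 (heat water 0.0→68.3 °C): 18.1 × 4.14 × 68.3 = 5118 J
Total: 6118 + 5118 = 11236 J = 11.2 kJ

q = 11.2 kJ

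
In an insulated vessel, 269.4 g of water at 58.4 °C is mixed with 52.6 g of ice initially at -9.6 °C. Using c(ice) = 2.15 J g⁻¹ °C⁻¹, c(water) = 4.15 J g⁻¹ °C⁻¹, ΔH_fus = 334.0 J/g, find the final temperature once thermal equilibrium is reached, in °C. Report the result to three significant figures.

T_f = 34.9 °C

Heat to bring ice to 0 °C and melt it: q₁ = 52.6×2.15×9.6 + 52.6×334.0 = 18654 J
Heat the water can supply cooling to 0 °C: 269.4×4.15×58.4 = 65291.8 J > q₁, so all ice melts.
Energy balance: 269.4×4.15×(58.4 − T) = 18654 + 52.6×4.15×(T − 0)
1118.01(58.4 − T) = 18654 + 218.29 T
65291.8 − 18654 = 1336.30 T
T = 46637.8 / 1336.30 = 34.90 °C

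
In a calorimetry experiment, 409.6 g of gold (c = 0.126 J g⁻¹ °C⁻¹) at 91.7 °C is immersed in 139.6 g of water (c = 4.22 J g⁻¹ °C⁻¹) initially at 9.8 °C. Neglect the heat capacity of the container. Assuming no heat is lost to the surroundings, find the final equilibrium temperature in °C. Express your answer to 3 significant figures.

T_f = 16.4 °C

Heat lost by gold = heat gained by water.
(409.6)(0.126)(91.7 − T) = (139.6)(4.22)(T − 9.8)
51.6096 (91.7 − T) = 589.112 (T − 9.8)
4732.6 − 51.6096 T = 589.112 T − 5773.3
10505.9 = 640.7216 T
T = 16.40 °C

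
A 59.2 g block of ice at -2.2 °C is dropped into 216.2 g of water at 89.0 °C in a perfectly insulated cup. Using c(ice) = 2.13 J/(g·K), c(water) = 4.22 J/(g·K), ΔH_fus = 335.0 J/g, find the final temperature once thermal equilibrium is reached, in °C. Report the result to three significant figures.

T_f = 52.6 °C

Heat to bring ice to 0 °C and melt it: q₁ = 59.2×2.13×2.2 + 59.2×335.0 = 20109 J
Heat the water can supply cooling to 0 °C: 216.2×4.22×89.0 = 81200.4 J > q₁, so all ice melts.
Energy balance: 216.2×4.22×(89.0 − T) = 20109 + 59.2×4.22×(T − 0)
912.364(89.0 − T) = 20109 + 249.824 T
81200.4 − 20109 = 1162.188 T
T = 61091.4 / 1162.188 = 52.57 °C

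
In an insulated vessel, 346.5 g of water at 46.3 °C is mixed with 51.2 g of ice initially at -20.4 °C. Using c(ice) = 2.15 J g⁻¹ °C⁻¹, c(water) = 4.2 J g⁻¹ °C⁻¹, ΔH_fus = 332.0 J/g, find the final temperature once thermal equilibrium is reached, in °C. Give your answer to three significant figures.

Heat to bring ice to 0 °C and melt it: q₁ = 51.2×2.15×20.4 + 51.2×332.0 = 19244 J
Heat the water can supply cooling to 0 °C: 346.5×4.2×46.3 = 67380.4 J > q₁, so all ice melts.
Energy balance: 346.5×4.2×(46.3 − T) = 19244 + 51.2×4.2×(T − 0)
1455.3(46.3 − T) = 19244 + 215.04 T
67380.4 − 19244 = 1670.34 T
T = 48136.4 / 1670.34 = 28.82 °C

T_f = 28.8 °C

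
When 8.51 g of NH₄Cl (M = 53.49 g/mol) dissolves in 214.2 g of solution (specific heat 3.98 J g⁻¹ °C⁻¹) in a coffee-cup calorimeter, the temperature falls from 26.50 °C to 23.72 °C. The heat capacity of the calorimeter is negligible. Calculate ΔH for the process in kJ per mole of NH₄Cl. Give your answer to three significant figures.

ΔH = 14.9 kJ/mol

|ΔT| = |23.72 − 26.50| = 2.78 °C
|q_surr| = (214.2 × 3.98) × 2.78 = 852.516 × 2.78 = 2370 J
n(NH₄Cl) = 8.51 / 53.49 = 0.1591 mol
Temperature fell, so q_rxn = +|q_surr| = 2.370 kJ
ΔH = q_rxn / n = 14.90 kJ/mol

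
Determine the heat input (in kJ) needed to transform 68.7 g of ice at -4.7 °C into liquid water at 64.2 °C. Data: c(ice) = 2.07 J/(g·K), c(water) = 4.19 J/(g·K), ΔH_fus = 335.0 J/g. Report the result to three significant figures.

q = 42.2 kJ

q1 (heat ice -4.7→0.0 °C): 68.7 × 2.07 × 4.7 = 668 J
q2 (melt at 0 °C): 68.7 × 335.0 = 23015 J
q3 (heat water 0.0→64.2 °C): 68.7 × 4.19 × 64.2 = 18480 J
Total: 668 + 23015 + 18480 = 42163 J = 42.2 kJ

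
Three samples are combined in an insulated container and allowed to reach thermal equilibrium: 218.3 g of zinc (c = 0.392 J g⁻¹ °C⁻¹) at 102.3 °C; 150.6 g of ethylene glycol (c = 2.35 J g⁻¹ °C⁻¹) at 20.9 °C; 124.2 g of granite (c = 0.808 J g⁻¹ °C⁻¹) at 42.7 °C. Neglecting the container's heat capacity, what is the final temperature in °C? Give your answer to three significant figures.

Σ mᵢcᵢ(T − Tᵢ) = 0  ⇒  T = Σ mᵢcᵢTᵢ / Σ mᵢcᵢ
Σ mᵢcᵢ = 218.3×0.392 + 150.6×2.35 + 124.2×0.808 = 539.8372
Σ mᵢcᵢTᵢ = 85.5736×102.3 + 353.91×20.9 + 100.3536×42.7 = 20436
T = 20436 / 539.8372 = 37.86 °C

T_f = 37.9 °C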